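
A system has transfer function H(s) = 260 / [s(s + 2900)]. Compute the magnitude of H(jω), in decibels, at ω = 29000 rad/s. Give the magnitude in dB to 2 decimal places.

-130.24 dB

|j29000 + 2900| = √(29000² + 2900²) = 2.914e+04
|j29000| = 2.9e+04
|H(j29000)| = 260 / (2.914e+04 × 2.9e+04) = 3.0762e-07
20 log₁₀(3.0762e-07) = -130.240 dB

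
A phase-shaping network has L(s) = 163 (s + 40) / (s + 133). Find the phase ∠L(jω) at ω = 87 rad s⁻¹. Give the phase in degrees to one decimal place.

32.1°

∠(j87 + 40) = arctan(87/40) = 65.31°
∠(j87 + 133) = arctan(87/133) = 33.19°
∠L(j87) = 65.31° − 33.19° = 32.12°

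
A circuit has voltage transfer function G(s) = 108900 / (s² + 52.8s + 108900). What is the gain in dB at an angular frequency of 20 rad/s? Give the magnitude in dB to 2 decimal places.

|(j20)² + 52.8(j20) + 108900| = |1.085e+05 + j1056| = 1.085e+05
|G(j20)| = 108900 / 1.085e+05 = 1.0036
20 log₁₀(1.0036) = 0.032 dB

0.03 dB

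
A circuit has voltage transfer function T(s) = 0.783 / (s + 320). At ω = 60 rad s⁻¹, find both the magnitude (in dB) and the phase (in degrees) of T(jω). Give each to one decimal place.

|j60 + 320| = √(60² + 320²) = 325.6
|T(j60)| = 0.783 / 325.6 = 0.002405
20 log₁₀(0.002405) = -52.38 dB
∠(j60 + 320) = arctan(60/320) = 10.62°
∠T(j60) = −10.62° = -10.62°

|T| = -52.4 dB, ∠T = -10.6 deg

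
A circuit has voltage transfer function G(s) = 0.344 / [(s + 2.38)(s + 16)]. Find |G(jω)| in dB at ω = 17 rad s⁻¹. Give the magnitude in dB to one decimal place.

|j17 + 2.38| = √(17² + 2.38²) = 17.17
|j17 + 16| = √(17² + 16²) = 23.35
|G(j17)| = 0.344 / (17.17 × 23.35) = 0.00085841
20 log₁₀(0.00085841) = -61.33 dB

-61.3 dB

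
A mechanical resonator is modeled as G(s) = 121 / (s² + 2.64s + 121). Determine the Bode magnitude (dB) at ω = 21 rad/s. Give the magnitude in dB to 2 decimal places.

-8.58 dB

|(j21)² + 2.64(j21) + 121| = |-320 + j55.44| = 324.8
|G(j21)| = 121 / 324.8 = 0.37257
20 log₁₀(0.37257) = -8.576 dB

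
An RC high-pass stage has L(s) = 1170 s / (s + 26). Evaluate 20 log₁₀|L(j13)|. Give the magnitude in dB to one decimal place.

|j13| = 13
|j13 + 26| = √(13² + 26²) = 29.07
|L(j13)| = 1170 × 13 / 29.07 = 523.24
20 log₁₀(523.24) = 54.37 dB

54.4 dB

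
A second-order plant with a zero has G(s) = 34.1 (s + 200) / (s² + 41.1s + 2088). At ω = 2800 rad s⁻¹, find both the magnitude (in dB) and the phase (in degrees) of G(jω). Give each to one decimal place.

|j2800 + 200| = √(2800² + 200²) = 2807
|(j2800)² + 41.1(j2800) + 2088| = |-7.8379e+06 + j1.1508e+05| = 7.839e+06
|G(j2800)| = 34.1 × 2807 / 7.839e+06 = 0.012212
20 log₁₀(0.012212) = -38.26 dB
∠(j2800 + 200) = arctan(2800/200) = 85.91°
∠[(j2800)² + 41.1(j2800) + 2088] = ∠[-7.8379e+06 + j1.1508e+05] = 179.16°
∠G(j2800) = 85.91° − 179.16° = -93.24°

|G| = -38.3 dB, ∠G = -93.2°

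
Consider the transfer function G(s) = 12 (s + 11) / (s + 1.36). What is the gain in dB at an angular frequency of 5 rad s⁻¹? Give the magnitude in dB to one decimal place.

|j5 + 11| = √(5² + 11²) = 12.08
|j5 + 1.36| = √(5² + 1.36²) = 5.182
|G(j5)| = 12 × 12.08 / 5.182 = 27.983
20 log₁₀(27.983) = 28.94 dB

28.9 dB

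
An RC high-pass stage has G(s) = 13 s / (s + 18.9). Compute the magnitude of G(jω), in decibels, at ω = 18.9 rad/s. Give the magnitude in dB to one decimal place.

|j18.9| = 18.9
|j18.9 + 18.9| = √(18.9² + 18.9²) = 26.73
|G(j18.9)| = 13 × 18.9 / 26.73 = 9.1924
20 log₁₀(9.1924) = 19.27 dB

19.3 dB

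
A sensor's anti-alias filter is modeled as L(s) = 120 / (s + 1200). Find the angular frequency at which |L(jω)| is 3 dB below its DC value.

For a single-pole low-pass, the −3 dB point is at the pole: ω = 1200 rad s⁻¹.

1200 rad s⁻¹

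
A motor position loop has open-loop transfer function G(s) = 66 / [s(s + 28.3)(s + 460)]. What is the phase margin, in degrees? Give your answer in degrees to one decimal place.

90.0°

Gain crossover: |G(jω)| = 1 at ω ≈ 0.00507 rad/s.
∠G(j0.00507) = −90° − arctan(0.00507/28.3) − arctan(0.00507/460) ≈ -90.01°
PM = 180° + (-90.01°) = 89.99°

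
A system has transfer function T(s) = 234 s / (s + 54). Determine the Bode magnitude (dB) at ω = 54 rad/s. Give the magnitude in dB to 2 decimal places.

|j54| = 54
|j54 + 54| = √(54² + 54²) = 76.37
|T(j54)| = 234 × 54 / 76.37 = 165.46
20 log₁₀(165.46) = 44.374 dB

44.37 dB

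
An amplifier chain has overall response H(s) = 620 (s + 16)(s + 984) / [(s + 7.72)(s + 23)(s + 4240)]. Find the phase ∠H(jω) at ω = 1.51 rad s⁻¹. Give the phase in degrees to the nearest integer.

∠(j1.51 + 16) = arctan(1.51/16) = 5.39°
∠(j1.51 + 984) = arctan(1.51/984) = 0.09°
∠(j1.51 + 7.72) = arctan(1.51/7.72) = 11.07°
∠(j1.51 + 23) = arctan(1.51/23) = 3.76°
∠(j1.51 + 4240) = arctan(1.51/4240) = 0.02°
∠H(j1.51) = 5.39° + 0.09° − (11.07° + 3.76° + 0.02°) = -9.36°

-9°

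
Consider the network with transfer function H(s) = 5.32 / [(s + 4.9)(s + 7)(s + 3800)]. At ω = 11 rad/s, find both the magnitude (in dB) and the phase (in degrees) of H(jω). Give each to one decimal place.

|j11 + 4.9| = √(11² + 4.9²) = 12.04
|j11 + 7| = √(11² + 7²) = 13.04
|j11 + 3800| = √(11² + 3800²) = 3800
|H(j11)| = 5.32 / (12.04 × 13.04 × 3800) = 8.9167e-06
20 log₁₀(8.9167e-06) = -101.00 dB
∠(j11 + 4.9) = arctan(11/4.9) = 65.99°
∠(j11 + 7) = arctan(11/7) = 57.53°
∠(j11 + 3800) = arctan(11/3800) = 0.17°
∠H(j11) = − (65.99° + 57.53° + 0.17°) = -123.68°

|H| = -101.0 dB, ∠H = -123.7°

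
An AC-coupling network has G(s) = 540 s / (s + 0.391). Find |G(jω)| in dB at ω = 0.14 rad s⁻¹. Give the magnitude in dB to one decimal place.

45.2 dB

|j0.14| = 0.14
|j0.14 + 0.391| = √(0.14² + 0.391²) = 0.4153
|G(j0.14)| = 540 × 0.14 / 0.4153 = 182.03
20 log₁₀(182.03) = 45.20 dB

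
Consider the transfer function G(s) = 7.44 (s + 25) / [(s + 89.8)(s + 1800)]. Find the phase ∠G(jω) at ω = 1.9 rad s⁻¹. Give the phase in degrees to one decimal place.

∠(j1.9 + 25) = arctan(1.9/25) = 4.35°
∠(j1.9 + 89.8) = arctan(1.9/89.8) = 1.21°
∠(j1.9 + 1800) = arctan(1.9/1800) = 0.06°
∠G(j1.9) = 4.35° − (1.21° + 0.06°) = 3.07°

3.1°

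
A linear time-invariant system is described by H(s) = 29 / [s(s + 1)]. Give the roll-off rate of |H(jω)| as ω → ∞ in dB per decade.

With 0 zeros and 2 poles, the high-frequency asymptotic slope is 20 × (0 − 2) = -40 dB/decade.

-40 dB/decade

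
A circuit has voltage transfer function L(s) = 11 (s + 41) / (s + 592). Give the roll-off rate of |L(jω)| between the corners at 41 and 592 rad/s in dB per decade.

In this band the factors already past their corner are: zero at 41; net slope = 20 dB/decade.

20 dB/decade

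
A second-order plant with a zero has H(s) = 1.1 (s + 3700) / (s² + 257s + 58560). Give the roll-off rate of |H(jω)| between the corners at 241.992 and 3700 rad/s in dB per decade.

In this band the factors already past their corner are: complex pole pair at ωₙ ≈ 242; net slope = -40 dB/decade.

-40 dB/decade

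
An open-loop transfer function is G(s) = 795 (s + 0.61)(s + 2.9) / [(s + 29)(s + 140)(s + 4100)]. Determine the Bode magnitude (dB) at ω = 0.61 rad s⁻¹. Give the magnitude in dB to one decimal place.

-78.3 dB

|j0.61 + 0.61| = √(0.61² + 0.61²) = 0.8627
|j0.61 + 2.9| = √(0.61² + 2.9²) = 2.963
|j0.61 + 29| = √(0.61² + 29²) = 29.01
|j0.61 + 140| = √(0.61² + 140²) = 140
|j0.61 + 4100| = √(0.61² + 4100²) = 4100
|G(j0.61)| = 795 × 0.8627 × 2.963 / (29.01 × 140 × 4100) = 0.00012207
20 log₁₀(0.00012207) = -78.27 dB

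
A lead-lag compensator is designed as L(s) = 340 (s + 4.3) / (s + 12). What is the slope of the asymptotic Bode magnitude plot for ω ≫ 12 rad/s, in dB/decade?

With 1 zero and 1 pole, the high-frequency asymptotic slope is 20 × (1 − 1) = 0 dB/decade.

0 dB/decade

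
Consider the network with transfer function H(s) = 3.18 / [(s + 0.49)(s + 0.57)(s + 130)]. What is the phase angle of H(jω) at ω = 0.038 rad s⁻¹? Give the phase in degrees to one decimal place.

∠(j0.038 + 0.49) = arctan(0.038/0.49) = 4.43°
∠(j0.038 + 0.57) = arctan(0.038/0.57) = 3.81°
∠(j0.038 + 130) = arctan(0.038/130) = 0.02°
∠H(j0.038) = − (4.43° + 3.81° + 0.02°) = -8.27°

-8.3°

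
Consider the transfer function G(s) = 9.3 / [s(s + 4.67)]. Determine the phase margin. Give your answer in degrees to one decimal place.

Gain crossover: |G(jω)| = 1 at ω ≈ 1.85 rad/s.
∠G(j1.85) = −90° − arctan(1.85/4.67) ≈ -111.62°
PM = 180° + (-111.62°) = 68.38°

68.4°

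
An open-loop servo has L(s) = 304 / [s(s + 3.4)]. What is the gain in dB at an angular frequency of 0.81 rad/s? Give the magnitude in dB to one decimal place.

|j0.81 + 3.4| = √(0.81² + 3.4²) = 3.495
|j0.81| = 0.81
|L(j0.81)| = 304 / (3.495 × 0.81) = 107.38
20 log₁₀(107.38) = 40.62 dB

40.6 dB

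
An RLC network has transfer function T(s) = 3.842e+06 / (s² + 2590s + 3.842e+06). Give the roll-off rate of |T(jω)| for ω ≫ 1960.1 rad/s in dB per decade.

-40 dB/decade

With 0 zeros and 2 poles, the high-frequency asymptotic slope is 20 × (0 − 2) = -40 dB/decade.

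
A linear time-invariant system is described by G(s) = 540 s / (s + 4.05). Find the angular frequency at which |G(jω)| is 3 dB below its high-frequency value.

4.05 rad s⁻¹

For a single-pole high-pass, the −3 dB point is at the pole: ω = 4.05 rad s⁻¹.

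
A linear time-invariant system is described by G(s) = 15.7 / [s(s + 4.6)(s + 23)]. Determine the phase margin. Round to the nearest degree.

Gain crossover: |G(jω)| = 1 at ω ≈ 0.148 rad s⁻¹.
∠G(j0.148) = −90° − arctan(0.148/4.6) − arctan(0.148/23) ≈ -92.22°
PM = 180° + (-92.22°) = 87.78°

88°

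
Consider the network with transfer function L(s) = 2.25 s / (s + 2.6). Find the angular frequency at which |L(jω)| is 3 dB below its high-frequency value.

2.6 rad s⁻¹

For a single-pole high-pass, the −3 dB point is at the pole: ω = 2.6 rad s⁻¹.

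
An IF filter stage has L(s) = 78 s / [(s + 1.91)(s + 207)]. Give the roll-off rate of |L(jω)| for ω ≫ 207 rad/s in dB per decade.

-20 dB/decade

With 1 zero and 2 poles, the high-frequency asymptotic slope is 20 × (1 − 2) = -20 dB/decade.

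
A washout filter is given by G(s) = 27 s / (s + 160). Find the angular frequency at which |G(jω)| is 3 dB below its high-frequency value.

160 rad/s

For a single-pole high-pass, the −3 dB point is at the pole: ω = 160 rad/s.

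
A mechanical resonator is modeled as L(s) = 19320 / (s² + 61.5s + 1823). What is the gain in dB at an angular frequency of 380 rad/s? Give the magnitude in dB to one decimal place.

|(j380)² + 61.5(j380) + 1823| = |-1.4258e+05 + j23370| = 1.445e+05
|L(j380)| = 19320 / 1.445e+05 = 0.13372
20 log₁₀(0.13372) = -17.48 dB

-17.5 dB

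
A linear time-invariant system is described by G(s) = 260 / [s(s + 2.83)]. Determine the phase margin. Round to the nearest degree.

Gain crossover: |G(jω)| = 1 at ω ≈ 16 rad/s.
∠G(j16) = −90° − arctan(16/2.83) ≈ -169.97°
PM = 180° + (-169.97°) = 10.03°

10°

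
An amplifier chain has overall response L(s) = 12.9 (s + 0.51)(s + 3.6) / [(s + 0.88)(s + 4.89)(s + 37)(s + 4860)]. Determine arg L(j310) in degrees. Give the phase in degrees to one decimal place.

-86.5°

∠(j310 + 0.51) = arctan(310/0.51) = 89.91°
∠(j310 + 3.6) = arctan(310/3.6) = 89.33°
∠(j310 + 0.88) = arctan(310/0.88) = 89.84°
∠(j310 + 4.89) = arctan(310/4.89) = 89.10°
∠(j310 + 37) = arctan(310/37) = 83.19°
∠(j310 + 4860) = arctan(310/4860) = 3.65°
∠L(j310) = 89.91° + 89.33° − (89.84° + 89.10° + 83.19° + 3.65°) = -86.54°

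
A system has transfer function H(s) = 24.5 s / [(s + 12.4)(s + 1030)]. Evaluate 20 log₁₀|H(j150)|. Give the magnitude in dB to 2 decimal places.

|j150| = 150
|j150 + 12.4| = √(150² + 12.4²) = 150.5
|j150 + 1030| = √(150² + 1030²) = 1041
|H(j150)| = 24.5 × 150 / (150.5 × 1041) = 0.023458
20 log₁₀(0.023458) = -32.594 dB

-32.59 dB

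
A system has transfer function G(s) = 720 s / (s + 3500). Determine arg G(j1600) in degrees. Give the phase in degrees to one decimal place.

∠(j1600) = 90.00°
∠(j1600 + 3500) = arctan(1600/3500) = 24.57°
∠G(j1600) = 90.00° − 24.57° = 65.43°

65.4°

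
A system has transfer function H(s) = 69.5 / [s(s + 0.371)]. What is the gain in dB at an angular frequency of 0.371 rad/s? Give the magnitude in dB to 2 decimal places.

51.05 dB

|j0.371 + 0.371| = √(0.371² + 0.371²) = 0.5247
|j0.371| = 0.371
|H(j0.371)| = 69.5 / (0.5247 × 0.371) = 357.04
20 log₁₀(357.04) = 51.054 dB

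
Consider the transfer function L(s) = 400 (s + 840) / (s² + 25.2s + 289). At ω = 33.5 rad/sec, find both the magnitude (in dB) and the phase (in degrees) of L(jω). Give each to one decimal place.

|L| = 49.1 dB, ∠L = -132.3°

|j33.5 + 840| = √(33.5² + 840²) = 840.7
|(j33.5)² + 25.2(j33.5) + 289| = |-833.25 + j844.2| = 1186
|L(j33.5)| = 400 × 840.7 / 1186 = 283.49
20 log₁₀(283.49) = 49.05 dB
∠(j33.5 + 840) = arctan(33.5/840) = 2.28°
∠[(j33.5)² + 25.2(j33.5) + 289] = ∠[-833.25 + j844.2] = 134.63°
∠L(j33.5) = 2.28° − 134.63° = -132.34°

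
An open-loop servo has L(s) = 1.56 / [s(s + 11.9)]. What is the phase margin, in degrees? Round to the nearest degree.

Gain crossover: |L(jω)| = 1 at ω ≈ 0.131 rad s⁻¹.
∠L(j0.131) = −90° − arctan(0.131/11.9) ≈ -90.63°
PM = 180° + (-90.63°) = 89.37°

89°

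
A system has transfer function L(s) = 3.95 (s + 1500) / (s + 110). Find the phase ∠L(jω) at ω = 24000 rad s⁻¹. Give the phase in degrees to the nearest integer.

∠(j24000 + 1500) = arctan(24000/1500) = 86.42°
∠(j24000 + 110) = arctan(24000/110) = 89.74°
∠L(j24000) = 86.42° − 89.74° = -3.31°

-3 deg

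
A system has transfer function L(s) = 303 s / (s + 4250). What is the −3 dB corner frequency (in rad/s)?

For a single-pole high-pass, the −3 dB point is at the pole: ω = 4250 rad/s.

4250 rad/s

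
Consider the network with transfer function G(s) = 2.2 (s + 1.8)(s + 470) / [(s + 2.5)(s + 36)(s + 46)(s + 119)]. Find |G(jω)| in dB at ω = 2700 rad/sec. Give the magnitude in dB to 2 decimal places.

|j2700 + 1.8| = √(2700² + 1.8²) = 2700
|j2700 + 470| = √(2700² + 470²) = 2741
|j2700 + 2.5| = √(2700² + 2.5²) = 2700
|j2700 + 36| = √(2700² + 36²) = 2700
|j2700 + 46| = √(2700² + 46²) = 2700
|j2700 + 119| = √(2700² + 119²) = 2703
|G(j2700)| = 2.2 × 2700 × 2741 / (2700 × 2700 × 2700 × 2703) = 3.0595e-07
20 log₁₀(3.0595e-07) = -130.287 dB

-130.29 dB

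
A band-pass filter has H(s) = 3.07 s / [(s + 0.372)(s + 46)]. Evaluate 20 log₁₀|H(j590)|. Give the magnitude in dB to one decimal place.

-45.7 dB

|j590| = 590
|j590 + 0.372| = √(590² + 0.372²) = 590
|j590 + 46| = √(590² + 46²) = 591.8
|H(j590)| = 3.07 × 590 / (590 × 591.8) = 0.0051876
20 log₁₀(0.0051876) = -45.70 dB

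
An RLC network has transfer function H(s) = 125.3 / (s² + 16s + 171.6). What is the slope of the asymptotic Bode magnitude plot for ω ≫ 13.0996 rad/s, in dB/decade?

-40 dB/decade

With 0 zeros and 2 poles, the high-frequency asymptotic slope is 20 × (0 − 2) = -40 dB/decade.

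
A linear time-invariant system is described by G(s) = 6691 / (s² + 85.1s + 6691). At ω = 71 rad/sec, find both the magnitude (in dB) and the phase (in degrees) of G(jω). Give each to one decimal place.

|G| = 0.6 dB, ∠G = -74.7°

|(j71)² + 85.1(j71) + 6691| = |1650 + j6042.1| = 6263
|G(j71)| = 6691 / 6263 = 1.0683
20 log₁₀(1.0683) = 0.57 dB
∠[(j71)² + 85.1(j71) + 6691] = ∠[1650 + j6042.1] = 74.73°
∠G(j71) = −74.73° = -74.73°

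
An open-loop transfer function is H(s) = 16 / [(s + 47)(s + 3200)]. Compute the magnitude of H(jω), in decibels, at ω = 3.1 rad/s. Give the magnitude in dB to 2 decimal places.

|j3.1 + 47| = √(3.1² + 47²) = 47.1
|j3.1 + 3200| = √(3.1² + 3200²) = 3200
|H(j3.1)| = 16 / (47.1 × 3200) = 0.00010615
20 log₁₀(0.00010615) = -79.481 dB

-79.48 dB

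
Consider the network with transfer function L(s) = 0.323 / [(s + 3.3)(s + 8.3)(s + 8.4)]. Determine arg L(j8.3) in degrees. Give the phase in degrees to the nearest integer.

∠(j8.3 + 3.3) = arctan(8.3/3.3) = 68.32°
∠(j8.3 + 8.3) = arctan(8.3/8.3) = 45.00°
∠(j8.3 + 8.4) = arctan(8.3/8.4) = 44.66°
∠L(j8.3) = − (68.32° + 45.00° + 44.66°) = -157.97°

-158°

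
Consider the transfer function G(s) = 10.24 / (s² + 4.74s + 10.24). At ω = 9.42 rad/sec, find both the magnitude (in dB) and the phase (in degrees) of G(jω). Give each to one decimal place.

|G| = -18.9 dB, ∠G = -150.4 deg

|(j9.42)² + 4.74(j9.42) + 10.24| = |-78.496 + j44.651| = 90.31
|G(j9.42)| = 10.24 / 90.31 = 0.11339
20 log₁₀(0.11339) = -18.91 dB
∠[(j9.42)² + 4.74(j9.42) + 10.24] = ∠[-78.496 + j44.651] = 150.37°
∠G(j9.42) = −150.37° = -150.37°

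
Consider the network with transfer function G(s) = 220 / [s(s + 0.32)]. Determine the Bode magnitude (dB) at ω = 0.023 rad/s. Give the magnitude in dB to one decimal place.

|j0.023 + 0.32| = √(0.023² + 0.32²) = 0.3208
|j0.023| = 0.023
|G(j0.023)| = 220 / (0.3208 × 0.023) = 29814
20 log₁₀(29814) = 89.49 dB

89.5 dB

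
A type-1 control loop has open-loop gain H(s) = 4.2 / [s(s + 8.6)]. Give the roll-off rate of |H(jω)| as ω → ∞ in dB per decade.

-40 dB/decade

With 0 zeros and 2 poles, the high-frequency asymptotic slope is 20 × (0 − 2) = -40 dB/decade.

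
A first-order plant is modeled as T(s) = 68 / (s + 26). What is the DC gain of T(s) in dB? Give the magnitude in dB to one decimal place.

T(0) = 68 / 26 = 2.6154
20 log₁₀(2.6154) = 8.35 dB

8.4 dB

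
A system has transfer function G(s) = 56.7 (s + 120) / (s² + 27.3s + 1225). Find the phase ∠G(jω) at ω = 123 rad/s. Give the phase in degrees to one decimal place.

∠(j123 + 120) = arctan(123/120) = 45.71°
∠[(j123)² + 27.3(j123) + 1225] = ∠[-13904 + j3357.9] = 166.42°
∠G(j123) = 45.71° − 166.42° = -120.72°

-120.7°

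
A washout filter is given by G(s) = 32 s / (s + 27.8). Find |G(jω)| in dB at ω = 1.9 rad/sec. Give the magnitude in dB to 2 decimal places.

6.78 dB

|j1.9| = 1.9
|j1.9 + 27.8| = √(1.9² + 27.8²) = 27.86
|G(j1.9)| = 32 × 1.9 / 27.86 = 2.182
20 log₁₀(2.182) = 6.777 dB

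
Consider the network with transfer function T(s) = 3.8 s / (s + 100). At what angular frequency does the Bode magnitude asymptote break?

100 rad s⁻¹

The single real pole at s = −100 gives a corner at ω = 100 rad s⁻¹.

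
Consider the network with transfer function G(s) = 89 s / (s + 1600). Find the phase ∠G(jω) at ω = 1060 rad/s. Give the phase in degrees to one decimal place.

56.5°

∠(j1060) = 90.00°
∠(j1060 + 1600) = arctan(1060/1600) = 33.52°
∠G(j1060) = 90.00° − 33.52° = 56.48°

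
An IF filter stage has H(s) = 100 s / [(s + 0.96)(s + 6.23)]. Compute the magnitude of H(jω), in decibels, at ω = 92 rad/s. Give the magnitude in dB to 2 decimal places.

|j92| = 92
|j92 + 0.96| = √(92² + 0.96²) = 92.01
|j92 + 6.23| = √(92² + 6.23²) = 92.21
|H(j92)| = 100 × 92 / (92.01 × 92.21) = 1.0844
20 log₁₀(1.0844) = 0.704 dB

0.70 dB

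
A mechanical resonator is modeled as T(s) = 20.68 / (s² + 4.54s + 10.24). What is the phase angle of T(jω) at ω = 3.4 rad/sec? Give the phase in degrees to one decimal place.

-94.9°

∠[(j3.4)² + 4.54(j3.4) + 10.24] = ∠[-1.32 + j15.436] = 94.89°
∠T(j3.4) = −94.89° = -94.89°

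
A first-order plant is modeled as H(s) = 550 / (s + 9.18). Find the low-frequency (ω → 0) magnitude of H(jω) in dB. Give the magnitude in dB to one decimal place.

H(0) = 550 / 9.18 = 59.913
20 log₁₀(59.913) = 35.55 dB

35.6 dB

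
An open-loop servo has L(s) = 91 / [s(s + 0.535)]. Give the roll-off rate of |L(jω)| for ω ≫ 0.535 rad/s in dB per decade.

-40 dB/decade

With 0 zeros and 2 poles, the high-frequency asymptotic slope is 20 × (0 − 2) = -40 dB/decade.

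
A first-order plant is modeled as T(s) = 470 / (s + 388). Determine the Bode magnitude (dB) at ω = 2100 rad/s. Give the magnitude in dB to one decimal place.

|j2100 + 388| = √(2100² + 388²) = 2136
|T(j2100)| = 470 / 2136 = 0.22008
20 log₁₀(0.22008) = -13.15 dB

-13.1 dB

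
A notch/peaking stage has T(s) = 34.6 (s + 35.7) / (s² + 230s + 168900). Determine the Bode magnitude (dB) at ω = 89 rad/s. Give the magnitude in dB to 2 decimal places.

-33.79 dB

|j89 + 35.7| = √(89² + 35.7²) = 95.89
|(j89)² + 230(j89) + 168900| = |1.6098e+05 + j20470| = 1.623e+05
|T(j89)| = 34.6 × 95.89 / 1.623e+05 = 0.020446
20 log₁₀(0.020446) = -33.788 dB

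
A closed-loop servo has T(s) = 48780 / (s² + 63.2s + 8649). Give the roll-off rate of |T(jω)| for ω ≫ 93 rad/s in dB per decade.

With 0 zeros and 2 poles, the high-frequency asymptotic slope is 20 × (0 − 2) = -40 dB/decade.

-40 dB/decade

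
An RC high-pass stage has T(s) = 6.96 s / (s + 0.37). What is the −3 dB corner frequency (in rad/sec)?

0.37 rad/sec

For a single-pole high-pass, the −3 dB point is at the pole: ω = 0.37 rad/sec.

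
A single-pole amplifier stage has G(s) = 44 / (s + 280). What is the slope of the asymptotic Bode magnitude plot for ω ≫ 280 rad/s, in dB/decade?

-20 dB/decade

With 0 zeros and 1 pole, the high-frequency asymptotic slope is 20 × (0 − 1) = -20 dB/decade.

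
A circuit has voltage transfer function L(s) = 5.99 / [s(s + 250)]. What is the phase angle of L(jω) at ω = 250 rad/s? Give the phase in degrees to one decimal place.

∠(j250 + 250) = arctan(250/250) = 45.00°
∠(j250) = 90.00°
∠L(j250) = − (45.00° + 90.00°) = -135.00°

-135.0°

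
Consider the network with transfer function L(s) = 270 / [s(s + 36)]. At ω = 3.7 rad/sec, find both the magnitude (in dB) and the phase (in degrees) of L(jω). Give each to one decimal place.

|L| = 6.1 dB, ∠L = -95.9 deg

|j3.7 + 36| = √(3.7² + 36²) = 36.19
|j3.7| = 3.7
|L(j3.7)| = 270 / (36.19 × 3.7) = 2.0164
20 log₁₀(2.0164) = 6.09 dB
∠(j3.7 + 36) = arctan(3.7/36) = 5.87°
∠(j3.7) = 90.00°
∠L(j3.7) = − (5.87° + 90.00°) = -95.87°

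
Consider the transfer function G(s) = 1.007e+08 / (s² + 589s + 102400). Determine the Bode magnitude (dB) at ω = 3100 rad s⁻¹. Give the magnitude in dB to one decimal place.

|(j3100)² + 589(j3100) + 102400| = |-9.5076e+06 + j1.8259e+06| = 9.681e+06
|G(j3100)| = 1.007e+08 / 9.681e+06 = 10.401
20 log₁₀(10.401) = 20.34 dB

20.3 dB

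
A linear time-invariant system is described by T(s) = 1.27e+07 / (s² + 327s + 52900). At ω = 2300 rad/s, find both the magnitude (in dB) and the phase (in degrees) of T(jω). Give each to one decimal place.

|T| = 7.6 dB, ∠T = -171.8°

|(j2300)² + 327(j2300) + 52900| = |-5.2371e+06 + j7.521e+05| = 5.291e+06
|T(j2300)| = 1.27e+07 / 5.291e+06 = 2.4004
20 log₁₀(2.4004) = 7.61 dB
∠[(j2300)² + 327(j2300) + 52900] = ∠[-5.2371e+06 + j7.521e+05] = 171.83°
∠T(j2300) = −171.83° = -171.83°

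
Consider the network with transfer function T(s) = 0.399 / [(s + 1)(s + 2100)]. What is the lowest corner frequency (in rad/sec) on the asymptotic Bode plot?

1 rad/sec

Break frequencies occur at each pole and zero magnitude: 1 rad/sec, 2100 rad/sec.
The lowest is 1 rad/sec.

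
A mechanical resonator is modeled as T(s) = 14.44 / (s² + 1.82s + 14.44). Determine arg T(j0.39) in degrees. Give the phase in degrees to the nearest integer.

-3°

∠[(j0.39)² + 1.82(j0.39) + 14.44] = ∠[14.288 + j0.7098] = 2.84°
∠T(j0.39) = −2.84° = -2.84°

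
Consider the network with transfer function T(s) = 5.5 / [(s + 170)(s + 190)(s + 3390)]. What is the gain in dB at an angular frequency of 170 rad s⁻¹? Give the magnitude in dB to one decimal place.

|j170 + 170| = √(170² + 170²) = 240.4
|j170 + 190| = √(170² + 190²) = 255
|j170 + 3390| = √(170² + 3390²) = 3394
|T(j170)| = 5.5 / (240.4 × 255 × 3394) = 2.6436e-08
20 log₁₀(2.6436e-08) = -151.56 dB

-151.6 dB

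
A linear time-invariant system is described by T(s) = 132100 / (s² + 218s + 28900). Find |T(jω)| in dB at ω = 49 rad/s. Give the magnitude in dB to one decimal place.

|(j49)² + 218(j49) + 28900| = |26499 + j10682| = 2.857e+04
|T(j49)| = 132100 / 2.857e+04 = 4.6236
20 log₁₀(4.6236) = 13.30 dB

13.3 dB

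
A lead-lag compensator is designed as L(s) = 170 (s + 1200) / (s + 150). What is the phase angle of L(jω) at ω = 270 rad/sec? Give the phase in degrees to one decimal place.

-48.3 deg

∠(j270 + 1200) = arctan(270/1200) = 12.68°
∠(j270 + 150) = arctan(270/150) = 60.95°
∠L(j270) = 12.68° − 60.95° = -48.27°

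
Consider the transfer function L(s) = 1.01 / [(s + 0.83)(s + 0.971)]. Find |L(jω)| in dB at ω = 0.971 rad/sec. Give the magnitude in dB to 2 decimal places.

-4.79 dB

|j0.971 + 0.83| = √(0.971² + 0.83²) = 1.277
|j0.971 + 0.971| = √(0.971² + 0.971²) = 1.373
|L(j0.971)| = 1.01 / (1.277 × 1.373) = 0.57579
20 log₁₀(0.57579) = -4.795 dB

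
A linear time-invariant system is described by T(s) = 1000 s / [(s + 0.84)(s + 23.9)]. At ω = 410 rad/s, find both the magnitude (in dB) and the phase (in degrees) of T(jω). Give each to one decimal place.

|j410| = 410
|j410 + 0.84| = √(410² + 0.84²) = 410
|j410 + 23.9| = √(410² + 23.9²) = 410.7
|T(j410)| = 1000 × 410 / (410 × 410.7) = 2.4349
20 log₁₀(2.4349) = 7.73 dB
∠(j410) = 90.00°
∠(j410 + 0.84) = arctan(410/0.84) = 89.88°
∠(j410 + 23.9) = arctan(410/23.9) = 86.66°
∠T(j410) = 90.00° − (89.88° + 86.66°) = -86.55°

|T| = 7.7 dB, ∠T = -86.5°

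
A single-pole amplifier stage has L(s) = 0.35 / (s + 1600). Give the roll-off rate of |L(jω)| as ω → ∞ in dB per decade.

With 0 zeros and 1 pole, the high-frequency asymptotic slope is 20 × (0 − 1) = -20 dB/decade.

-20 dB/decade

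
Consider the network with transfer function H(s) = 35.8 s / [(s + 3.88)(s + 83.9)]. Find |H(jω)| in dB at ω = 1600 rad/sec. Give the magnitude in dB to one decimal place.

-33.0 dB

|j1600| = 1600
|j1600 + 3.88| = √(1600² + 3.88²) = 1600
|j1600 + 83.9| = √(1600² + 83.9²) = 1602
|H(j1600)| = 35.8 × 1600 / (1600 × 1602) = 0.022344
20 log₁₀(0.022344) = -33.02 dB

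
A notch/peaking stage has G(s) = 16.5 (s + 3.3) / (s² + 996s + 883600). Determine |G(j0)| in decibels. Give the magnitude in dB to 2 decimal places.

-84.21 dB

G(0) = 16.5 × 3.3 / 883600 = 6.1623e-05
20 log₁₀(6.1623e-05) = -84.205 dB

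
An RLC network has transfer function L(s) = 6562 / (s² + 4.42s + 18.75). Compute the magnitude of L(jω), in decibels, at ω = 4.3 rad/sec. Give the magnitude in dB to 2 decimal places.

|(j4.3)² + 4.42(j4.3) + 18.75| = |0.26 + j19.006| = 19.01
|L(j4.3)| = 6562 / 19.01 = 345.23
20 log₁₀(345.23) = 50.762 dB

50.76 dB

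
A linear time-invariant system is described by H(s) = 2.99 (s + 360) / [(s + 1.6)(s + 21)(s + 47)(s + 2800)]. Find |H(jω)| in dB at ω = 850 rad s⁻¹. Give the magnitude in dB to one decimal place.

-176.3 dB

|j850 + 360| = √(850² + 360²) = 923.1
|j850 + 1.6| = √(850² + 1.6²) = 850
|j850 + 21| = √(850² + 21²) = 850.3
|j850 + 47| = √(850² + 47²) = 851.3
|j850 + 2800| = √(850² + 2800²) = 2926
|H(j850)| = 2.99 × 923.1 / (850 × 850.3 × 851.3 × 2926) = 1.5331e-09
20 log₁₀(1.5331e-09) = -176.29 dB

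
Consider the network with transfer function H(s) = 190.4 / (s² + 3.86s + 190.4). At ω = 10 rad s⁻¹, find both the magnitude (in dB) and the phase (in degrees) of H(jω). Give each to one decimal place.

|H| = 5.7 dB, ∠H = -23.1°

|(j10)² + 3.86(j10) + 190.4| = |90.4 + j38.6| = 98.3
|H(j10)| = 190.4 / 98.3 = 1.937
20 log₁₀(1.937) = 5.74 dB
∠[(j10)² + 3.86(j10) + 190.4] = ∠[90.4 + j38.6] = 23.12°
∠H(j10) = −23.12° = -23.12°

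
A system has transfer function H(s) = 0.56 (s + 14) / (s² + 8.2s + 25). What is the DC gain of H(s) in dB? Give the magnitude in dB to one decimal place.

H(0) = 0.56 × 14 / 25 = 0.3136
20 log₁₀(0.3136) = -10.07 dB

-10.1 dB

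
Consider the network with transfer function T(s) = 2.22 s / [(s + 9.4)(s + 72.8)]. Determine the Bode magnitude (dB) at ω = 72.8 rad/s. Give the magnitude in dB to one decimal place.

-33.4 dB

|j72.8| = 72.8
|j72.8 + 9.4| = √(72.8² + 9.4²) = 73.4
|j72.8 + 72.8| = √(72.8² + 72.8²) = 103
|T(j72.8)| = 2.22 × 72.8 / (73.4 × 103) = 0.021385
20 log₁₀(0.021385) = -33.40 dB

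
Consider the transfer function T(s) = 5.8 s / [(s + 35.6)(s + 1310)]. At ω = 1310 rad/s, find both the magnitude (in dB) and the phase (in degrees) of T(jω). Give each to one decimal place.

|T| = -50.1 dB, ∠T = -43.4 deg

|j1310| = 1310
|j1310 + 35.6| = √(1310² + 35.6²) = 1310
|j1310 + 1310| = √(1310² + 1310²) = 1853
|T(j1310)| = 5.8 × 1310 / (1310 × 1853) = 0.0031295
20 log₁₀(0.0031295) = -50.09 dB
∠(j1310) = 90.00°
∠(j1310 + 35.6) = arctan(1310/35.6) = 88.44°
∠(j1310 + 1310) = arctan(1310/1310) = 45.00°
∠T(j1310) = 90.00° − (88.44° + 45.00°) = -43.44°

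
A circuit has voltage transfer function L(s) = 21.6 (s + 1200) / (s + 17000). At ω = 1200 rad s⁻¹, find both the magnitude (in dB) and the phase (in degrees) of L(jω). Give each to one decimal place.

|L| = 6.7 dB, ∠L = 41.0°

|j1200 + 1200| = √(1200² + 1200²) = 1697
|j1200 + 17000| = √(1200² + 17000²) = 1.704e+04
|L(j1200)| = 21.6 × 1697 / 1.704e+04 = 2.1509
20 log₁₀(2.1509) = 6.65 dB
∠(j1200 + 1200) = arctan(1200/1200) = 45.00°
∠(j1200 + 17000) = arctan(1200/17000) = 4.04°
∠L(j1200) = 45.00° − 4.04° = 40.96°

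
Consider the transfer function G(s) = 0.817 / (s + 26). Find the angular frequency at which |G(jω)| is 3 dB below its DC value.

26 rad/sec

For a single-pole low-pass, the −3 dB point is at the pole: ω = 26 rad/sec.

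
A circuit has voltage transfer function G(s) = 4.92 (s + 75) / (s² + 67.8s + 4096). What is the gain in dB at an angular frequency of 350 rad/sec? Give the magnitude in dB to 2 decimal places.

-36.72 dB

|j350 + 75| = √(350² + 75²) = 357.9
|(j350)² + 67.8(j350) + 4096| = |-1.184e+05 + j23730| = 1.208e+05
|G(j350)| = 4.92 × 357.9 / 1.208e+05 = 0.014584
20 log₁₀(0.014584) = -36.723 dB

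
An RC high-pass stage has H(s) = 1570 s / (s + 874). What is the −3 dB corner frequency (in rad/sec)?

For a single-pole high-pass, the −3 dB point is at the pole: ω = 874 rad/sec.

874 rad/sec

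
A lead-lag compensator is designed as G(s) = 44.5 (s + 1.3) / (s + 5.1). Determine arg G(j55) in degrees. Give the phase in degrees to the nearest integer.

∠(j55 + 1.3) = arctan(55/1.3) = 88.65°
∠(j55 + 5.1) = arctan(55/5.1) = 84.70°
∠G(j55) = 88.65° − 84.70° = 3.94°

4°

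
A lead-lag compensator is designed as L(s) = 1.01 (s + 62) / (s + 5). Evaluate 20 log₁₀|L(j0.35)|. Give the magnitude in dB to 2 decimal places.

|j0.35 + 62| = √(0.35² + 62²) = 62
|j0.35 + 5| = √(0.35² + 5²) = 5.012
|L(j0.35)| = 1.01 × 62 / 5.012 = 12.494
20 log₁₀(12.494) = 21.934 dB

21.93 dB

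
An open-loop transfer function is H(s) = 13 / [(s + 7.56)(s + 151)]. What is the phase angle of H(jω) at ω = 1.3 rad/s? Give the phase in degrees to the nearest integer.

∠(j1.3 + 7.56) = arctan(1.3/7.56) = 9.76°
∠(j1.3 + 151) = arctan(1.3/151) = 0.49°
∠H(j1.3) = − (9.76° + 0.49°) = -10.25°

-10°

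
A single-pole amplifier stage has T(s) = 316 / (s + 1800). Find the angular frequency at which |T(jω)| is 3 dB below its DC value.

1800 rad s⁻¹

For a single-pole low-pass, the −3 dB point is at the pole: ω = 1800 rad s⁻¹.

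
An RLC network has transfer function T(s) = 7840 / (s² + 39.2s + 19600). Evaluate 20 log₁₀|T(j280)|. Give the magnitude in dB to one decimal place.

-17.6 dB

|(j280)² + 39.2(j280) + 19600| = |-58800 + j10976| = 5.982e+04
|T(j280)| = 7840 / 5.982e+04 = 0.13107
20 log₁₀(0.13107) = -17.65 dB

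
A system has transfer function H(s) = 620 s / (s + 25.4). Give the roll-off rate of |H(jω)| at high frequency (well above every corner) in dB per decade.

0 dB/decade

With 1 zero and 1 pole, the high-frequency asymptotic slope is 20 × (1 − 1) = 0 dB/decade.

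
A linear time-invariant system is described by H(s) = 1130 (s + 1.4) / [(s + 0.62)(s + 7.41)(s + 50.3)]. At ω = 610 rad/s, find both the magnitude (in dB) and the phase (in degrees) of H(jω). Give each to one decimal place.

|H| = -50.4 dB, ∠H = -174.7°

|j610 + 1.4| = √(610² + 1.4²) = 610
|j610 + 0.62| = √(610² + 0.62²) = 610
|j610 + 7.41| = √(610² + 7.41²) = 610
|j610 + 50.3| = √(610² + 50.3²) = 612.1
|H(j610)| = 1130 × 610 / (610 × 610 × 612.1) = 0.0030263
20 log₁₀(0.0030263) = -50.38 dB
∠(j610 + 1.4) = arctan(610/1.4) = 89.87°
∠(j610 + 0.62) = arctan(610/0.62) = 89.94°
∠(j610 + 7.41) = arctan(610/7.41) = 89.30°
∠(j610 + 50.3) = arctan(610/50.3) = 85.29°
∠H(j610) = 89.87° − (89.94° + 89.30° + 85.29°) = -174.66°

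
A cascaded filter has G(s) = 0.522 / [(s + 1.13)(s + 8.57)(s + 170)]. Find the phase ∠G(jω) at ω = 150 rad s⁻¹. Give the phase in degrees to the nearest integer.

-218°

∠(j150 + 1.13) = arctan(150/1.13) = 89.57°
∠(j150 + 8.57) = arctan(150/8.57) = 86.73°
∠(j150 + 170) = arctan(150/170) = 41.42°
∠G(j150) = − (89.57° + 86.73° + 41.42°) = -217.72°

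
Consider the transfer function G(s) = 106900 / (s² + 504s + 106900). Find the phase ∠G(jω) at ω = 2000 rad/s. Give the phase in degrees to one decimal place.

-165.5°

∠[(j2000)² + 504(j2000) + 106900] = ∠[-3.8931e+06 + j1.008e+06] = 165.48°
∠G(j2000) = −165.48° = -165.48°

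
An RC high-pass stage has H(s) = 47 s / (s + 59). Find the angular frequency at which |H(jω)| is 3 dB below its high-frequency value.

59 rad s⁻¹

For a single-pole high-pass, the −3 dB point is at the pole: ω = 59 rad s⁻¹.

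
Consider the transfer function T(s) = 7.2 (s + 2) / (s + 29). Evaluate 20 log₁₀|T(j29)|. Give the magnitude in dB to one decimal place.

|j29 + 2| = √(29² + 2²) = 29.07
|j29 + 29| = √(29² + 29²) = 41.01
|T(j29)| = 7.2 × 29.07 / 41.01 = 5.1033
20 log₁₀(5.1033) = 14.16 dB

14.2 dB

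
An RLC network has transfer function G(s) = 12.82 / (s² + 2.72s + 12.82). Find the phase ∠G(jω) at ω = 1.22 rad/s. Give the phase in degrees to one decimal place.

-16.3°

∠[(j1.22)² + 2.72(j1.22) + 12.82] = ∠[11.332 + j3.3184] = 16.32°
∠G(j1.22) = −16.32° = -16.32°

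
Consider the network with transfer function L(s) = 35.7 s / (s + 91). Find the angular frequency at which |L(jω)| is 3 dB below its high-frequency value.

For a single-pole high-pass, the −3 dB point is at the pole: ω = 91 rad/sec.

91 rad/sec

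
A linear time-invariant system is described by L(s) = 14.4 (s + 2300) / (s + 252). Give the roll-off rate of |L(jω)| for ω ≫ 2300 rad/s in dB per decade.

With 1 zero and 1 pole, the high-frequency asymptotic slope is 20 × (1 − 1) = 0 dB/decade.

0 dB/decade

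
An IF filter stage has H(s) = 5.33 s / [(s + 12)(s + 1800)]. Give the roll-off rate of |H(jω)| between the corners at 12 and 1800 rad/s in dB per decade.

0 dB/decade

In this band the factors already past their corner are: 1 differentiator zero, pole at 12; net slope = 0 dB/decade.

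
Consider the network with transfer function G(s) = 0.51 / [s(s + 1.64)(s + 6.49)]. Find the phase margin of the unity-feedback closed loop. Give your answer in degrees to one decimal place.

Gain crossover: |G(jω)| = 1 at ω ≈ 0.0479 rad/s.
∠G(j0.0479) = −90° − arctan(0.0479/1.64) − arctan(0.0479/6.49) ≈ -92.10°
PM = 180° + (-92.10°) = 87.90°

87.9 deg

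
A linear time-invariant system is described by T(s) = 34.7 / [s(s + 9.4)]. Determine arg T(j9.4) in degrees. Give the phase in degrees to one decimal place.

∠(j9.4 + 9.4) = arctan(9.4/9.4) = 45.00°
∠(j9.4) = 90.00°
∠T(j9.4) = − (45.00° + 90.00°) = -135.00°

-135.0°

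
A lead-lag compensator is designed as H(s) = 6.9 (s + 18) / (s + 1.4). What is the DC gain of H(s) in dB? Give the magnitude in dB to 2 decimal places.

H(0) = 6.9 × 18 / 1.4 = 88.714
20 log₁₀(88.714) = 38.960 dB

38.96 dB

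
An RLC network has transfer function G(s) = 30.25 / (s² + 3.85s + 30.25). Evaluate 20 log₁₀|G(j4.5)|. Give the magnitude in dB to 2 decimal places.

3.59 dB

|(j4.5)² + 3.85(j4.5) + 30.25| = |10 + j17.325| = 20
|G(j4.5)| = 30.25 / 20 = 1.5122
20 log₁₀(1.5122) = 3.592 dB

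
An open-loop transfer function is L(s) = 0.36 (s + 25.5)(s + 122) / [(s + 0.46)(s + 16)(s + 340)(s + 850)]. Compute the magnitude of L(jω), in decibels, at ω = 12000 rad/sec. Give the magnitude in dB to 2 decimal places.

|j12000 + 25.5| = √(12000² + 25.5²) = 1.2e+04
|j12000 + 122| = √(12000² + 122²) = 1.2e+04
|j12000 + 0.46| = √(12000² + 0.46²) = 1.2e+04
|j12000 + 16| = √(12000² + 16²) = 1.2e+04
|j12000 + 340| = √(12000² + 340²) = 1.2e+04
|j12000 + 850| = √(12000² + 850²) = 1.203e+04
|L(j12000)| = 0.36 × 1.2e+04 × 1.2e+04 / (1.2e+04 × 1.2e+04 × 1.2e+04 × 1.203e+04) = 2.4929e-09
20 log₁₀(2.4929e-09) = -172.066 dB

-172.07 dB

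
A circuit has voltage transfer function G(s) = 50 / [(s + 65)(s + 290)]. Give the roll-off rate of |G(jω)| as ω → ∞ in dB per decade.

-40 dB/decade

With 0 zeros and 2 poles, the high-frequency asymptotic slope is 20 × (0 − 2) = -40 dB/decade.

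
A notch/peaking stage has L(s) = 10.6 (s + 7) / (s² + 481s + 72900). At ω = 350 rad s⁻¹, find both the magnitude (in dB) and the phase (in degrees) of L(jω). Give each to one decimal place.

|L| = -33.5 dB, ∠L = -17.6°

|j350 + 7| = √(350² + 7²) = 350.1
|(j350)² + 481(j350) + 72900| = |-49600 + j1.6835e+05| = 1.755e+05
|L(j350)| = 10.6 × 350.1 / 1.755e+05 = 0.021143
20 log₁₀(0.021143) = -33.50 dB
∠(j350 + 7) = arctan(350/7) = 88.85°
∠[(j350)² + 481(j350) + 72900] = ∠[-49600 + j1.6835e+05] = 106.42°
∠L(j350) = 88.85° − 106.42° = -17.56°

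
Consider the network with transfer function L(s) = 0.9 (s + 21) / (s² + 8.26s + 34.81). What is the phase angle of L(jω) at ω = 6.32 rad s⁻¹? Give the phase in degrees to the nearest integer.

-79°

∠(j6.32 + 21) = arctan(6.32/21) = 16.75°
∠[(j6.32)² + 8.26(j6.32) + 34.81] = ∠[-5.1324 + j52.203] = 95.62°
∠L(j6.32) = 16.75° − 95.62° = -78.87°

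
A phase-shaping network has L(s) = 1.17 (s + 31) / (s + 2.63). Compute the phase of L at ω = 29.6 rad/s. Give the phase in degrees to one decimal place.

∠(j29.6 + 31) = arctan(29.6/31) = 43.68°
∠(j29.6 + 2.63) = arctan(29.6/2.63) = 84.92°
∠L(j29.6) = 43.68° − 84.92° = -41.25°

-41.2°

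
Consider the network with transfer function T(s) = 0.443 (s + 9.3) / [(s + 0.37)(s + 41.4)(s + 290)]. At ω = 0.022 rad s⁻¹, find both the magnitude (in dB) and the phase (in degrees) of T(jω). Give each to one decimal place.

|T| = -60.7 dB, ∠T = -3.3°

|j0.022 + 9.3| = √(0.022² + 9.3²) = 9.3
|j0.022 + 0.37| = √(0.022² + 0.37²) = 0.3707
|j0.022 + 41.4| = √(0.022² + 41.4²) = 41.4
|j0.022 + 290| = √(0.022² + 290²) = 290
|T(j0.022)| = 0.443 × 9.3 / (0.3707 × 41.4 × 290) = 0.00092581
20 log₁₀(0.00092581) = -60.67 dB
∠(j0.022 + 9.3) = arctan(0.022/9.3) = 0.14°
∠(j0.022 + 0.37) = arctan(0.022/0.37) = 3.40°
∠(j0.022 + 41.4) = arctan(0.022/41.4) = 0.03°
∠(j0.022 + 290) = arctan(0.022/290) = 0.00°
∠T(j0.022) = 0.14° − (3.40° + 0.03° + 0.00°) = -3.30°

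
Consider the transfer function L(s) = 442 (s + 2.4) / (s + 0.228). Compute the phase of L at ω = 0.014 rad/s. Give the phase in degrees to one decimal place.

∠(j0.014 + 2.4) = arctan(0.014/2.4) = 0.33°
∠(j0.014 + 0.228) = arctan(0.014/0.228) = 3.51°
∠L(j0.014) = 0.33° − 3.51° = -3.18°

-3.2°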